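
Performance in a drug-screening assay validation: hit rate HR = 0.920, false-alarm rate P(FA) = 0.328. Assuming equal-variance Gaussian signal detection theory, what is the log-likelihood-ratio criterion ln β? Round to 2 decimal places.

ln β = -0.89

z(H) = z(0.920) = 1.405
z(FA) = z(0.328) = -0.445
ln β = −½·[z(H)² − z(FA)²] = −0.5 × (1.974 − 0.198) = -0.888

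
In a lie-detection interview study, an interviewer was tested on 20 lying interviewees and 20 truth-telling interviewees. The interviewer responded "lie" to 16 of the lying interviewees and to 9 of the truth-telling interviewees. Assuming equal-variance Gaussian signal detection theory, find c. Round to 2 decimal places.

H = 16/20 = 0.8000
FA = 9/20 = 0.4500
Φ⁻¹(H) = Φ⁻¹(0.8000) = 0.842
Φ⁻¹(FA) = Φ⁻¹(0.4500) = -0.126
c = −½·[z(H) + z(FA)] = −0.5 × (0.842 + (-0.126)) = -0.358
c < 0: the interviewer has a liberal response bias.

c = -0.36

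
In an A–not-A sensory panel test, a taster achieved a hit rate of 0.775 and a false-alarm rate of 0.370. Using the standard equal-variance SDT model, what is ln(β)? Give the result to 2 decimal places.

Φ⁻¹(H) = 0.755
Φ⁻¹(FA) = -0.332
ln β = −½·[z(H)² − z(FA)²] = −0.5 × (0.570 − 0.110) = -0.230

ln β = -0.23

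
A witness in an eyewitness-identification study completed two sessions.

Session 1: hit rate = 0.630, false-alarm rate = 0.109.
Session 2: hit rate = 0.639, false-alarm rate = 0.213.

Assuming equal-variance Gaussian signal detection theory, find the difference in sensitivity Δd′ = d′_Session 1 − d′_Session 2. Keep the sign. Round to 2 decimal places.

Session 1: z(0.630) = 0.332, z(0.109) = -1.232, d' = 1.564
Session 2: z(0.639) = 0.356, z(0.213) = -0.796, d' = 1.152
Δd' = d'_Session 1 − d'_Session 2 = 1.564 − 1.152 = 0.412
Session 1 has the higher sensitivity.

Δd′ = 0.41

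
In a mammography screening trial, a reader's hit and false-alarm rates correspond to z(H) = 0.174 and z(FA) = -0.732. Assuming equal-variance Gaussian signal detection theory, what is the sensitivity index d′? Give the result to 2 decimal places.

d′ = 0.91

d' = z(H) − z(FA) = 0.174 − (-0.732) = 0.906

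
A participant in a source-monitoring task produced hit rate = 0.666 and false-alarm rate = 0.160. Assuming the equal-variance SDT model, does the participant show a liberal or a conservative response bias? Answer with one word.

conservative

z(H) = 0.429, z(FA) = -0.994
c = −½·(z(H) + z(FA)) = 0.2825
c > 0 → conservative criterion (biased toward responding “no”).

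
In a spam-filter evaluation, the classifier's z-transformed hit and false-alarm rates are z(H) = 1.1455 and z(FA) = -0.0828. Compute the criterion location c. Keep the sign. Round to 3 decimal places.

c = -0.531

c = −½·[z(H) + z(FA)] = −½·(1.1455 + (-0.0828)) = -0.53135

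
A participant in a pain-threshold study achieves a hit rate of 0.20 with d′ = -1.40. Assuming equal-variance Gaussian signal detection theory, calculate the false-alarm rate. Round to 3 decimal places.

z(hit rate) = z(0.20) = -0.8416
z(FA) = z(H) − d' = -0.8416 − (-1.40) = 0.5584
false-alarm rate = Φ(0.5584) = 0.7117

false-alarm rate = 0.712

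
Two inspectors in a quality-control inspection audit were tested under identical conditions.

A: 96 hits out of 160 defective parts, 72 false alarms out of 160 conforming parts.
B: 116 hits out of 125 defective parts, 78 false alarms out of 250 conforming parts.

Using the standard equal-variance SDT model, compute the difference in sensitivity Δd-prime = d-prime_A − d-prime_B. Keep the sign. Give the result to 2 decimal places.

A: z(0.6000) = 0.253, z(0.4500) = -0.126, d' = 0.379
B: z(0.9280) = 1.461, z(0.3120) = -0.490, d' = 1.951
Δd' = d'_A − d'_B = 0.379 − 1.951 = -1.572
B has the higher sensitivity.

Δd-prime = -1.57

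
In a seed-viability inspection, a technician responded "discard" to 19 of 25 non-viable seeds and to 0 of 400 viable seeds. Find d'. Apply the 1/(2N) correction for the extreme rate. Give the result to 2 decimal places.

The false-alarm rate is 0/400 = 0, so apply the 1/(2N) correction: FA → 1/(2·400) = 0.00125.
z(H) = z(0.76000) = 0.706
z(FA) = z(0.00125) = -3.023
d' = 0.706 − (-3.023) = 3.729

d' = 3.73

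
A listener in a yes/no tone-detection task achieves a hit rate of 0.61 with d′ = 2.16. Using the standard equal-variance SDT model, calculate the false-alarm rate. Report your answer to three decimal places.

z(hit rate) = z(0.61) = 0.2793
z(FA) = z(H) − d' = 0.2793 − 2.16 = -1.8807
false-alarm rate = Φ(-1.8807) = 0.0300

false-alarm rate = 0.030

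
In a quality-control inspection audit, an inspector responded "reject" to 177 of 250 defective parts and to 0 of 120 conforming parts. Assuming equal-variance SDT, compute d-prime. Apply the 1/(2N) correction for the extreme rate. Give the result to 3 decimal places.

The false-alarm rate is 0/120 = 0, so apply the 1/(2N) correction: FA → 1/(2·120) = 0.00417.
z(H) = z(0.70800) = 0.5476
z(FA) = z(0.00417) = -2.6380
d' = 0.5476 − (-2.6380) = 3.1856

d-prime = 3.186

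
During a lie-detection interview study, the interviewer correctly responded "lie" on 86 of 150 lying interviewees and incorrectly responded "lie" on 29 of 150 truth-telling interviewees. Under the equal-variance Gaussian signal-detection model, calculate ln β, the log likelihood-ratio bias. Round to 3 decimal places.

H = 86/150 = 0.5733
FA = 29/150 = 0.1933
z(0.5733) = 0.1848, z(0.1933) = -0.8658
ln β = −½·[z(H)² − z(FA)²] = −0.5 × (0.0342 − 0.7496) = 0.3577

ln β = 0.358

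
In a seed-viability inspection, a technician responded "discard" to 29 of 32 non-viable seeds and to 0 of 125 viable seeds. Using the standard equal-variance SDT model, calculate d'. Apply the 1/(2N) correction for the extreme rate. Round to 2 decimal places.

d' = 3.97

The false-alarm rate is 0/125 = 0, so apply the 1/(2N) correction: FA → 1/(2·125) = 0.00400.
z(H) = z(0.90625) = 1.318
z(FA) = z(0.00400) = -2.652
d' = 1.318 − (-2.652) = 3.970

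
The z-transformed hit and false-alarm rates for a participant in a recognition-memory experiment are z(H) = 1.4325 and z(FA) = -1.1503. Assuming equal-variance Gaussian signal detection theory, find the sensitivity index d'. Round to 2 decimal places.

d' = 2.58

d' = z(H) − z(FA) = 1.4325 − (-1.1503) = 2.5828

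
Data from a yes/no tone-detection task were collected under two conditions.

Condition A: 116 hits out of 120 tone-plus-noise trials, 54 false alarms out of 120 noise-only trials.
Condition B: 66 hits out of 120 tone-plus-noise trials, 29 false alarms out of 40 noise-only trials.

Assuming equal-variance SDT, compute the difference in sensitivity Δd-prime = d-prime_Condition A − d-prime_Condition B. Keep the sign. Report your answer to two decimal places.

Condition A: z(0.9667) = 1.834, z(0.4500) = -0.126, d' = 1.960
Condition B: z(0.5500) = 0.126, z(0.7250) = 0.598, d' = -0.472
Δd' = d'_Condition A − d'_Condition B = 1.960 − (-0.472) = 2.432
Condition A has the higher sensitivity.

Δd-prime = 2.43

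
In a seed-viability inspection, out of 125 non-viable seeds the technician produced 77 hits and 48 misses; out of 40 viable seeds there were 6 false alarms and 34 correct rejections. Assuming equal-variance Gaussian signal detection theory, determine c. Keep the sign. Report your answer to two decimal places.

c = 0.37

H = 77/125 = 0.6160
FA = 6/40 = 0.1500
z(H) = 0.295
z(FA) = -1.036
c = −½·[z(H) + z(FA)] = −0.5 × (0.295 + (-1.036)) = 0.3705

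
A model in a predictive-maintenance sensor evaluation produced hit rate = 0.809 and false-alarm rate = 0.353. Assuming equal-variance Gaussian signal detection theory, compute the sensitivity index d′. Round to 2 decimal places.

z(H) = z(0.809) = 0.8742
z(FA) = z(0.353) = -0.3772
d' = z(H) − z(FA) = 0.8742 − (-0.3772) = 1.2514

d′ = 1.25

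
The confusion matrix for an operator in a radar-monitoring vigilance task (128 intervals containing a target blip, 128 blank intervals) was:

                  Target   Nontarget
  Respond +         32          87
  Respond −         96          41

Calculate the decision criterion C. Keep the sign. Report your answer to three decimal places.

C = 0.104

H = 32/128 = 0.2500
FA = 87/128 = 0.6797
Φ⁻¹(0.2500) = -0.6745, Φ⁻¹(0.6797) = 0.4669
c = −½·[z(H) + z(FA)] = −0.5 × (-0.6745 + 0.4669) = 0.1038
c > 0: the operator has a conservative response bias.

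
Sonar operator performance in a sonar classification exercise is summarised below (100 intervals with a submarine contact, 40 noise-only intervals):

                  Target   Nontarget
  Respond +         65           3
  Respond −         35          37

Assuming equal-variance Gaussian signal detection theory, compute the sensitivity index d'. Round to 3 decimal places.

d' = 1.825

H = 65/100 = 0.6500
FA = 3/40 = 0.0750
z(H) = 0.3853
z(FA) = -1.4395
d' = z(H) − z(FA) = 0.3853 − (-1.4395) = 1.8248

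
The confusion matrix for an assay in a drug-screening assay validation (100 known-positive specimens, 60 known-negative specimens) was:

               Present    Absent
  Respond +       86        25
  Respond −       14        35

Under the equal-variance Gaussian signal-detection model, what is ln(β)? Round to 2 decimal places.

ln β = -0.56

H = 86/100 = 0.8600
FA = 25/60 = 0.4167
Φ⁻¹(H) = Φ⁻¹(0.8600) = 1.080
Φ⁻¹(FA) = Φ⁻¹(0.4167) = -0.210
ln β = −½·[z(H)² − z(FA)²] = −0.5 × (1.166 − 0.044) = -0.561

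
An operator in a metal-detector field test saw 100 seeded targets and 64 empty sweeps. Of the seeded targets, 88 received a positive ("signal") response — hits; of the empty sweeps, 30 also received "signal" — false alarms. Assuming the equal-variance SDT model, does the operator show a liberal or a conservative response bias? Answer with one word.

liberal

z(H) = 1.175, z(FA) = -0.078
c = −½·(z(H) + z(FA)) = -0.5485
c < 0 → liberal criterion (biased toward responding “yes”).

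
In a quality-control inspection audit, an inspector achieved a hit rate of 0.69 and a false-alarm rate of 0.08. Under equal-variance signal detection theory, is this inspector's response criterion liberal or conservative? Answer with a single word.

conservative

z(H) = 0.496, z(FA) = -1.405
c = −½·(z(H) + z(FA)) = 0.4545
c > 0 → conservative criterion (biased toward responding “no”).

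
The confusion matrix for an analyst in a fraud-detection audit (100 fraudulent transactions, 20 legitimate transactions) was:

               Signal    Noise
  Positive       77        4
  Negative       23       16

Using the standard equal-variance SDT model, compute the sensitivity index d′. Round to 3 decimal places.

H = 77/100 = 0.7700
FA = 4/20 = 0.2000
Φ⁻¹(0.7700) = 0.7388, Φ⁻¹(0.2000) = -0.8416
d' = z(H) − z(FA) = 0.7388 − (-0.8416) = 1.5804

d′ = 1.580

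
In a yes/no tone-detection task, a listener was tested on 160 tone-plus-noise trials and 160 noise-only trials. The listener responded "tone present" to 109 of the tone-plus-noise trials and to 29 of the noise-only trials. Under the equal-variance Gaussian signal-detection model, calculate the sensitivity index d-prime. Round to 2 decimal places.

H = 109/160 = 0.6813
FA = 29/160 = 0.1812
z(H) = 0.4713
z(FA) = -0.9108
d' = z(H) − z(FA) = 0.4713 − (-0.9108) = 1.3821

d-prime = 1.38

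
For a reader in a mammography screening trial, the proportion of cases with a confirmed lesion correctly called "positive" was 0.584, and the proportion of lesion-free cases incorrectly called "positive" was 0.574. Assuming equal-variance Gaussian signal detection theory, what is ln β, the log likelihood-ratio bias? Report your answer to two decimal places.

z(H) = 0.212
z(FA) = 0.187
ln β = −½·[z(H)² − z(FA)²] = −0.5 × (0.045 − 0.035) = -0.005

ln β = -0.01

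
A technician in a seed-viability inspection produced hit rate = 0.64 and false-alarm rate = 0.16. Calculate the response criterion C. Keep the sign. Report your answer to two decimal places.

Φ⁻¹(0.64) = 0.358, Φ⁻¹(0.16) = -0.994
c = −½·[z(H) + z(FA)] = −0.5 × (0.358 + (-0.994)) = 0.318
c > 0: the technician has a conservative response bias.

C = 0.32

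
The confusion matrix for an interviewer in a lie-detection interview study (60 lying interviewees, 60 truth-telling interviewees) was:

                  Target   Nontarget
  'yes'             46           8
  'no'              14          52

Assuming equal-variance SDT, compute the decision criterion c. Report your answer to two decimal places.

c = 0.19

H = 46/60 = 0.7667
FA = 8/60 = 0.1333
z(H) = z(0.7667) = 0.7280
z(FA) = z(0.1333) = -1.1109
c = −½·[z(H) + z(FA)] = −0.5 × (0.7280 + (-1.1109)) = 0.19145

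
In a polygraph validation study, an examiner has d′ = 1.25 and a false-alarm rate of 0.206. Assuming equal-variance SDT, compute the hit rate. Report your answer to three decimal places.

hit rate = 0.666

z(false-alarm rate) = z(0.206) = -0.8204
z(H) = z(FA) + d' = -0.8204 + 1.25 = 0.4296
hit rate = Φ(0.4296) = 0.6663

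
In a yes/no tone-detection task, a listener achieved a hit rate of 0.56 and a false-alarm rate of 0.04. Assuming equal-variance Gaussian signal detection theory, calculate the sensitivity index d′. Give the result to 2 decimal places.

d′ = 1.90

Φ⁻¹(H) = 0.151
Φ⁻¹(FA) = -1.751
d' = z(H) − z(FA) = 0.151 − (-1.751) = 1.902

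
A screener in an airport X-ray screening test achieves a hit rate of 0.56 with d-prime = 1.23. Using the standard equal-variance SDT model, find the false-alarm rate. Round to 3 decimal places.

false-alarm rate = 0.140

z(hit rate) = z(0.56) = 0.1510
z(FA) = z(H) − d' = 0.1510 − 1.23 = -1.0790
false-alarm rate = Φ(-1.0790) = 0.1403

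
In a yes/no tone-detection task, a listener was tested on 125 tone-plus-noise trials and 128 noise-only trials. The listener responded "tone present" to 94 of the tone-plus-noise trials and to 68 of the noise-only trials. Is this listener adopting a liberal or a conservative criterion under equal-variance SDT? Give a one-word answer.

liberal

z(H) = 0.681, z(FA) = 0.078
c = −½·(z(H) + z(FA)) = -0.3795
c < 0 → liberal criterion (biased toward responding “yes”).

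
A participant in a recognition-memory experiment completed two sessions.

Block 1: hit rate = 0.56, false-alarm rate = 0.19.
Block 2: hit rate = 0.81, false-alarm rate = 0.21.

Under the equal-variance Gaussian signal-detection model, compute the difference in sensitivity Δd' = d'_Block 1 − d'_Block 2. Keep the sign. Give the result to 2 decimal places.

Block 1: z(0.56) = 0.151, z(0.19) = -0.878, d' = 1.029
Block 2: z(0.81) = 0.878, z(0.21) = -0.806, d' = 1.684
Δd' = d'_Block 1 − d'_Block 2 = 1.029 − 1.684 = -0.655
Block 2 has the higher sensitivity.

Δd' = -0.66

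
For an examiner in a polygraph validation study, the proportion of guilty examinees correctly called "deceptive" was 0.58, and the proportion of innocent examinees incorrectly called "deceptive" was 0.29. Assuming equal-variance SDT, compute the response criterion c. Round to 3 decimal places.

c = 0.176

Φ⁻¹(H) = 0.2019
Φ⁻¹(FA) = -0.5534
c = −½·[z(H) + z(FA)] = −0.5 × (0.2019 + (-0.5534)) = 0.17575
c > 0: the examiner has a conservative response bias.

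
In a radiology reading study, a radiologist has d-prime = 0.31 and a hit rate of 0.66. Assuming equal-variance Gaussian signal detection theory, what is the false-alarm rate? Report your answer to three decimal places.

false-alarm rate = 0.541

z(hit rate) = z(0.66) = 0.4125
z(FA) = z(H) − d' = 0.4125 − 0.31 = 0.1025
false-alarm rate = Φ(0.1025) = 0.5408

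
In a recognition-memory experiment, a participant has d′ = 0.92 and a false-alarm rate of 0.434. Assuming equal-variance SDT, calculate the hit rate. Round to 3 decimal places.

hit rate = 0.775

z(false-alarm rate) = z(0.434) = -0.1662
z(H) = z(FA) + d' = -0.1662 + 0.92 = 0.7538
hit rate = Φ(0.7538) = 0.7745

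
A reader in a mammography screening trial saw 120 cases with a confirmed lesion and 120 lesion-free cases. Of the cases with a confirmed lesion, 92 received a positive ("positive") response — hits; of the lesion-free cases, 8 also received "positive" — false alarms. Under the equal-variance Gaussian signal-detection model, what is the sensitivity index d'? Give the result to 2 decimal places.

H = 92/120 = 0.7667
FA = 8/120 = 0.0667
Φ⁻¹(H) = 0.728
Φ⁻¹(FA) = -1.501
d' = z(H) − z(FA) = 0.728 − (-1.501) = 2.229

d' = 2.23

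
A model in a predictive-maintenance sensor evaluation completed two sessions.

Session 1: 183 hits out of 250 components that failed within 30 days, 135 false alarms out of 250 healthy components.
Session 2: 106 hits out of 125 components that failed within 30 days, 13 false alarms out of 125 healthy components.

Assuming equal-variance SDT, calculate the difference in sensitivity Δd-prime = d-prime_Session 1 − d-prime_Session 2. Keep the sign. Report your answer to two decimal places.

Δd-prime = -1.77

Session 1: z(0.7320) = 0.619, z(0.5400) = 0.100, d' = 0.519
Session 2: z(0.8480) = 1.028, z(0.1040) = -1.259, d' = 2.287
Δd' = d'_Session 1 − d'_Session 2 = 0.519 − 2.287 = -1.768
Session 2 has the higher sensitivity.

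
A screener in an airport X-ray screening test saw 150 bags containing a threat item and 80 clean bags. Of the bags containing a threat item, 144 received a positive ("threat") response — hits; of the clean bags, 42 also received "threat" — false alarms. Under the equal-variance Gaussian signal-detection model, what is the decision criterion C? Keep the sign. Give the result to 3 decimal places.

H = 144/150 = 0.9600
FA = 42/80 = 0.5250
z(H) = 1.7507
z(FA) = 0.0627
c = −½·[z(H) + z(FA)] = −0.5 × (1.7507 + 0.0627) = -0.9067

C = -0.907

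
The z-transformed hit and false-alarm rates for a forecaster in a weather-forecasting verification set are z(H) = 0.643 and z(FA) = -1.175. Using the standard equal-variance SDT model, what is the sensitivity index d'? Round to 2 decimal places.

d' = z(H) − z(FA) = 0.643 − (-1.175) = 1.818

d' = 1.82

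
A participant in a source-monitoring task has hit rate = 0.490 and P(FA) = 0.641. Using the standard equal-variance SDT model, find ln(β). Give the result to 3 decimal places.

ln β = 0.065

z(H) = -0.0251
z(FA) = 0.3611
ln β = −½·[z(H)² − z(FA)²] = −0.5 × (0.0006 − 0.1304) = 0.0649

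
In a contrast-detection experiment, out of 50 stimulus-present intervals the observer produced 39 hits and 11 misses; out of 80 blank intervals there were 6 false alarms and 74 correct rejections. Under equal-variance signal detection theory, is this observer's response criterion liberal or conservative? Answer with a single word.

z(H) = 0.772, z(FA) = -1.440
c = −½·(z(H) + z(FA)) = 0.334
c > 0 → conservative criterion (biased toward responding “no”).

conservative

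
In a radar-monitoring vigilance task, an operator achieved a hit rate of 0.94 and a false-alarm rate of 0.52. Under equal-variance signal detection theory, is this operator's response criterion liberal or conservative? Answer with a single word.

z(H) = 1.555, z(FA) = 0.050
c = −½·(z(H) + z(FA)) = -0.8025
c < 0 → liberal criterion (biased toward responding “yes”).

liberal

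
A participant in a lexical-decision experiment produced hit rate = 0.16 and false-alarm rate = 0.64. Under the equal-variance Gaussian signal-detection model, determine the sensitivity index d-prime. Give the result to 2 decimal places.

d-prime = -1.35

Φ⁻¹(H) = -0.994
Φ⁻¹(FA) = 0.358
d' = z(H) − z(FA) = -0.994 − 0.358 = -1.352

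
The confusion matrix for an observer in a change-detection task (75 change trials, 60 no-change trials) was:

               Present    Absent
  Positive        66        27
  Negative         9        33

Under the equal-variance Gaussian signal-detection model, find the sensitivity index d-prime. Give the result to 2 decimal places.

H = 66/75 = 0.8800
FA = 27/60 = 0.4500
z(H) = z(0.8800) = 1.1750
z(FA) = z(0.4500) = -0.1257
d' = z(H) − z(FA) = 1.1750 − (-0.1257) = 1.3007

d-prime = 1.30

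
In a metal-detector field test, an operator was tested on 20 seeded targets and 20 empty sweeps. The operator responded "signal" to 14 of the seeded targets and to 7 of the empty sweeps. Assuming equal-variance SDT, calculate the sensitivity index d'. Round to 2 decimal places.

d' = 0.91

H = 14/20 = 0.7000
FA = 7/20 = 0.3500
z(H) = z(0.7000) = 0.5244
z(FA) = z(0.3500) = -0.3853
d' = z(H) − z(FA) = 0.5244 − (-0.3853) = 0.9097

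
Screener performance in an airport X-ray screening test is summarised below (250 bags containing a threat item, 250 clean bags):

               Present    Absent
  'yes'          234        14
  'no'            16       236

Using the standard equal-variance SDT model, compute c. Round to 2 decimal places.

H = 234/250 = 0.9360
FA = 14/250 = 0.0560
z(H) = 1.5220
z(FA) = -1.5893
c = −½·[z(H) + z(FA)] = −0.5 × (1.5220 + (-1.5893)) = 0.03365

c = 0.03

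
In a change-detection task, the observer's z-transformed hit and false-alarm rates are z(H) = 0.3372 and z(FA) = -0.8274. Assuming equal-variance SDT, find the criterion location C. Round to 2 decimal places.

c = −½·[z(H) + z(FA)] = −½·(0.3372 + (-0.8274)) = 0.2451

C = 0.25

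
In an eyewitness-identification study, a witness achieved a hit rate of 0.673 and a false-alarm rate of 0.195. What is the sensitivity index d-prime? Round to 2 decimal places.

Φ⁻¹(H) = Φ⁻¹(0.673) = 0.4482
Φ⁻¹(FA) = Φ⁻¹(0.195) = -0.8596
d' = z(H) − z(FA) = 0.4482 − (-0.8596) = 1.3078

d-prime = 1.31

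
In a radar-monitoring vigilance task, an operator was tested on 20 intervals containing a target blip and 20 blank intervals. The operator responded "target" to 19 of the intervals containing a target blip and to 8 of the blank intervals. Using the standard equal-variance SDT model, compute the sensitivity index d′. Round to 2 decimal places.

d′ = 1.90

H = 19/20 = 0.9500
FA = 8/20 = 0.4000
Φ⁻¹(H) = 1.6449
Φ⁻¹(FA) = -0.2533
d' = z(H) − z(FA) = 1.6449 − (-0.2533) = 1.8982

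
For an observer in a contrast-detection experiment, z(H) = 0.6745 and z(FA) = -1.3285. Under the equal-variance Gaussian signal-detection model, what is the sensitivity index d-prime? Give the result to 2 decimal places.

d-prime = 2.00

d' = z(H) − z(FA) = 0.6745 − (-1.3285) = 2.0030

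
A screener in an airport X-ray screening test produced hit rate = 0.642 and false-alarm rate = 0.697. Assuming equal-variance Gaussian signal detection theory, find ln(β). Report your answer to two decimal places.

ln β = 0.07

z(H) = z(0.642) = 0.364
z(FA) = z(0.697) = 0.516
ln β = −½·[z(H)² − z(FA)²] = −0.5 × (0.132 − 0.266) = 0.067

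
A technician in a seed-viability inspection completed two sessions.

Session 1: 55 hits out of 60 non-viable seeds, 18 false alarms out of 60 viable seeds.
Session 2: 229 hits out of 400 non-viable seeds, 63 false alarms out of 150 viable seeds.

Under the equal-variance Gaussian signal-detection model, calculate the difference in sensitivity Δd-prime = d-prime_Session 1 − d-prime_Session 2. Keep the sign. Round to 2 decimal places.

Session 1: z(0.9167) = 1.383, z(0.3000) = -0.524, d' = 1.907
Session 2: z(0.5725) = 0.183, z(0.4200) = -0.202, d' = 0.385
Δd' = d'_Session 1 − d'_Session 2 = 1.907 − 0.385 = 1.522
Session 1 has the higher sensitivity.

Δd-prime = 1.52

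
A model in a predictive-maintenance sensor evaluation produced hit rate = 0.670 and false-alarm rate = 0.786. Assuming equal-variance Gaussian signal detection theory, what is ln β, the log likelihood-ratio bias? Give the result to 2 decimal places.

Φ⁻¹(H) = Φ⁻¹(0.670) = 0.440
Φ⁻¹(FA) = Φ⁻¹(0.786) = 0.793
ln β = −½·[z(H)² − z(FA)²] = −0.5 × (0.194 − 0.629) = 0.2175

ln β = 0.22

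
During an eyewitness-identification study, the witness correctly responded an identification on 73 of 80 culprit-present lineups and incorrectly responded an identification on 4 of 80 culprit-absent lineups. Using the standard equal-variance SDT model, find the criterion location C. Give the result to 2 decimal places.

H = 73/80 = 0.9125
FA = 4/80 = 0.0500
Φ⁻¹(H) = Φ⁻¹(0.9125) = 1.356
Φ⁻¹(FA) = Φ⁻¹(0.0500) = -1.645
c = −½·[z(H) + z(FA)] = −0.5 × (1.356 + (-1.645)) = 0.1445

C = 0.14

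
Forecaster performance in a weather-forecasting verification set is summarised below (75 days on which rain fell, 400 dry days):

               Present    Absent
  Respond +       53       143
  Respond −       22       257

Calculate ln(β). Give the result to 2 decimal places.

ln β = -0.08

H = 53/75 = 0.7067
FA = 143/400 = 0.3575
z(0.7067) = 0.544, z(0.3575) = -0.365
ln β = −½·[z(H)² − z(FA)²] = −0.5 × (0.296 − 0.133) = -0.0815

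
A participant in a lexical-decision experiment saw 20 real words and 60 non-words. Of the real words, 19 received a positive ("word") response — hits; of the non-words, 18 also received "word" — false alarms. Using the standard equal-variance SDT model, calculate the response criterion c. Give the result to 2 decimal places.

c = -0.56

H = 19/20 = 0.9500
FA = 18/60 = 0.3000
z(0.9500) = 1.6449, z(0.3000) = -0.5244
c = −½·[z(H) + z(FA)] = −0.5 × (1.6449 + (-0.5244)) = -0.56025
c < 0: the participant has a liberal response bias.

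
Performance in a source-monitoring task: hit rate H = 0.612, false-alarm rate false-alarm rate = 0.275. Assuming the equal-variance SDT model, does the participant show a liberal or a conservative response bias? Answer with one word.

conservative

z(H) = 0.285, z(FA) = -0.598
c = −½·(z(H) + z(FA)) = 0.1565
c > 0 → conservative criterion (biased toward responding “no”).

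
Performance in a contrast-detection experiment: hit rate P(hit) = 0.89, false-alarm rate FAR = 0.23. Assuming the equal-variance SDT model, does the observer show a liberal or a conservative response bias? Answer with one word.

z(H) = 1.227, z(FA) = -0.739
c = −½·(z(H) + z(FA)) = -0.244
c < 0 → liberal criterion (biased toward responding “yes”).

liberal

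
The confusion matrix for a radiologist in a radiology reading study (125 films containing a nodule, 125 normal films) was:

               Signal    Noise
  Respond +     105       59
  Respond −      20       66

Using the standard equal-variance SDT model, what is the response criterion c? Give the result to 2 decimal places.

c = -0.46

H = 105/125 = 0.8400
FA = 59/125 = 0.4720
z(0.8400) = 0.994, z(0.4720) = -0.070
c = −½·[z(H) + z(FA)] = −0.5 × (0.994 + (-0.070)) = -0.462
c < 0: the radiologist has a liberal response bias.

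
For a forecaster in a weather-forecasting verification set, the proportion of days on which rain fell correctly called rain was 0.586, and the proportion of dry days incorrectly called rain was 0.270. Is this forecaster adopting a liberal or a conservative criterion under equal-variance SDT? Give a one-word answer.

z(H) = 0.217, z(FA) = -0.613
c = −½·(z(H) + z(FA)) = 0.198
c > 0 → conservative criterion (biased toward responding “no”).

conservative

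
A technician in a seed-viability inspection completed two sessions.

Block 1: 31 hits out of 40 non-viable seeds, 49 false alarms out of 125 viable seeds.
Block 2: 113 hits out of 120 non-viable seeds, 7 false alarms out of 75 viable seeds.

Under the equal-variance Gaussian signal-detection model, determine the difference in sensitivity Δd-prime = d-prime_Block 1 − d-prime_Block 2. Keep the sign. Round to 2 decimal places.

Δd-prime = -1.86

Block 1: z(0.7750) = 0.755, z(0.3920) = -0.274, d' = 1.029
Block 2: z(0.9417) = 1.569, z(0.0933) = -1.321, d' = 2.890
Δd' = d'_Block 1 − d'_Block 2 = 1.029 − 2.890 = -1.861
Block 2 has the higher sensitivity.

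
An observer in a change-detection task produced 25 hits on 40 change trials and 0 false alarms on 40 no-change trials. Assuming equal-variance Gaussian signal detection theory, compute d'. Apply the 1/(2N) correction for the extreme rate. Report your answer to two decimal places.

The false-alarm rate is 0/40 = 0, so apply the 1/(2N) correction: FA → 1/(2·40) = 0.01250.
z(H) = z(0.62500) = 0.319
z(FA) = z(0.01250) = -2.241
d' = 0.319 − (-2.241) = 2.560

d' = 2.56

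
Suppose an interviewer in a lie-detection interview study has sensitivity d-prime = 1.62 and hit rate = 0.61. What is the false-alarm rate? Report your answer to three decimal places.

false-alarm rate = 0.090

z(hit rate) = z(0.61) = 0.2793
z(FA) = z(H) − d' = 0.2793 − 1.62 = -1.3407
false-alarm rate = Φ(-1.3407) = 0.0900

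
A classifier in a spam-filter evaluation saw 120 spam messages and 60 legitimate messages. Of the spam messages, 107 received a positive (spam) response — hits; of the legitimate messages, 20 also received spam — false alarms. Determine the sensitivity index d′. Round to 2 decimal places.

H = 107/120 = 0.8917
FA = 20/60 = 0.3333
z(H) = z(0.8917) = 1.236
z(FA) = z(0.3333) = -0.431
d' = z(H) − z(FA) = 1.236 − (-0.431) = 1.667

d′ = 1.67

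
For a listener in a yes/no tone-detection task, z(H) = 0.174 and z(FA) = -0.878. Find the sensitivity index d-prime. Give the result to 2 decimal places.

d-prime = 1.05

d' = z(H) − z(FA) = 0.174 − (-0.878) = 1.052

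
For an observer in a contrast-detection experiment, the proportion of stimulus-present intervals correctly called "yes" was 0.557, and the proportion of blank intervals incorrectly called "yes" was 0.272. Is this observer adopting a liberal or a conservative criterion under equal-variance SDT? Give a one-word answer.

conservative

z(H) = 0.143, z(FA) = -0.607
c = −½·(z(H) + z(FA)) = 0.232
c > 0 → conservative criterion (biased toward responding “no”).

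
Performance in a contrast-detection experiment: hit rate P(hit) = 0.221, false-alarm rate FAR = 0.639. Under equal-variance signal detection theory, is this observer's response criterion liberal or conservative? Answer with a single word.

conservative

z(H) = -0.769, z(FA) = 0.356
c = −½·(z(H) + z(FA)) = 0.2065
c > 0 → conservative criterion (biased toward responding “no”).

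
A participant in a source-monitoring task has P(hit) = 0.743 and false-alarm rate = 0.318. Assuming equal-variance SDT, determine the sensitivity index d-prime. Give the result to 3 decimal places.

z(H) = z(0.743) = 0.6526
z(FA) = z(0.318) = -0.4733
d' = z(H) − z(FA) = 0.6526 − (-0.4733) = 1.1259

d-prime = 1.126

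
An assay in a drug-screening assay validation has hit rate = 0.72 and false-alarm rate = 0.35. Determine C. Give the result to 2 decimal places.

C = -0.10

Φ⁻¹(H) = 0.583
Φ⁻¹(FA) = -0.385
c = −½·[z(H) + z(FA)] = −0.5 × (0.583 + (-0.385)) = -0.099
c < 0: the assay has a liberal response bias.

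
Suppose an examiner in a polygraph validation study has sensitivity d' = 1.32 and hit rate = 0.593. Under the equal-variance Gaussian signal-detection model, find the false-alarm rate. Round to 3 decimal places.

z(hit rate) = z(0.593) = 0.2353
z(FA) = z(H) − d' = 0.2353 − 1.32 = -1.0847
false-alarm rate = Φ(-1.0847) = 0.1390

false-alarm rate = 0.139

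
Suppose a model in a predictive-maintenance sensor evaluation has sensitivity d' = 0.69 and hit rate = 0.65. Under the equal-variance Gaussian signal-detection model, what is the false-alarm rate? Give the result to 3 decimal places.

z(hit rate) = z(0.65) = 0.3853
z(FA) = z(H) − d' = 0.3853 − 0.69 = -0.3047
false-alarm rate = Φ(-0.3047) = 0.3803

false-alarm rate = 0.380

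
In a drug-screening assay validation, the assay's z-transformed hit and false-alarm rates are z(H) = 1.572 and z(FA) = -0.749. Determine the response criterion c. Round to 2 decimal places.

c = -0.41

c = −½·[z(H) + z(FA)] = −½·(1.572 + (-0.749)) = -0.4115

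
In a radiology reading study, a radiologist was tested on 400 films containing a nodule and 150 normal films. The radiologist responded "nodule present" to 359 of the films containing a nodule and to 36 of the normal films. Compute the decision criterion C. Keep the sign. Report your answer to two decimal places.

C = -0.28

H = 359/400 = 0.8975
FA = 36/150 = 0.2400
Φ⁻¹(H) = Φ⁻¹(0.8975) = 1.267
Φ⁻¹(FA) = Φ⁻¹(0.2400) = -0.706
c = −½·[z(H) + z(FA)] = −0.5 × (1.267 + (-0.706)) = -0.2805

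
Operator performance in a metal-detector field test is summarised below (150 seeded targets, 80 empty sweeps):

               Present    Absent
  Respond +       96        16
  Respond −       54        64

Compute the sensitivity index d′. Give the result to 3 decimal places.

H = 96/150 = 0.6400
FA = 16/80 = 0.2000
z(0.6400) = 0.3585, z(0.2000) = -0.8416
d' = z(H) − z(FA) = 0.3585 − (-0.8416) = 1.2001

d′ = 1.200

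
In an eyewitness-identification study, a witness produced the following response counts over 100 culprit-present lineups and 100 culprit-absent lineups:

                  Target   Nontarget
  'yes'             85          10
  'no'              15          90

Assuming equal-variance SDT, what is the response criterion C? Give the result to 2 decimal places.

H = 85/100 = 0.8500
FA = 10/100 = 0.1000
Φ⁻¹(0.8500) = 1.0364, Φ⁻¹(0.1000) = -1.2816
c = −½·[z(H) + z(FA)] = −0.5 × (1.0364 + (-1.2816)) = 0.1226

C = 0.12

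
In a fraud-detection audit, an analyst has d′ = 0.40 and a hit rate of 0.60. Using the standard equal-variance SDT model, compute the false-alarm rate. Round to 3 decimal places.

z(hit rate) = z(0.60) = 0.2533
z(FA) = z(H) − d' = 0.2533 − 0.40 = -0.1467
false-alarm rate = Φ(-0.1467) = 0.4417

false-alarm rate = 0.442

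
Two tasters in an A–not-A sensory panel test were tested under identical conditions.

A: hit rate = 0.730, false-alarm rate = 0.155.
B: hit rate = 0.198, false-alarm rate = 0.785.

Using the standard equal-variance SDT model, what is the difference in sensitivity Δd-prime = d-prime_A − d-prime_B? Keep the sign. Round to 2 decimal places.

Δd-prime = 3.27

A: z(0.730) = 0.613, z(0.155) = -1.015, d' = 1.628
B: z(0.198) = -0.849, z(0.785) = 0.789, d' = -1.638
Δd' = d'_A − d'_B = 1.628 − (-1.638) = 3.266
A has the higher sensitivity.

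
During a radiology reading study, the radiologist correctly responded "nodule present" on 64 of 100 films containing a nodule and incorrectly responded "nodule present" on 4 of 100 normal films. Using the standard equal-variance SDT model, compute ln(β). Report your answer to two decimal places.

H = 64/100 = 0.6400
FA = 4/100 = 0.0400
z(H) = z(0.6400) = 0.358
z(FA) = z(0.0400) = -1.751
ln β = −½·[z(H)² − z(FA)²] = −0.5 × (0.128 − 3.066) = 1.469

ln β = 1.47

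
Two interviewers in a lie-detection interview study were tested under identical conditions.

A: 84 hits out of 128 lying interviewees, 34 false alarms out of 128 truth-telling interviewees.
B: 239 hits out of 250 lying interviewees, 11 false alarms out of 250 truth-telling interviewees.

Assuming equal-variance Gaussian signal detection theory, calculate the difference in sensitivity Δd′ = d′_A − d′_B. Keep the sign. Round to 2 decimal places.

Δd′ = -2.38

A: z(0.6562) = 0.402, z(0.2656) = -0.626, d' = 1.028
B: z(0.9560) = 1.706, z(0.0440) = -1.706, d' = 3.412
Δd' = d'_A − d'_B = 1.028 − 3.412 = -2.384
B has the higher sensitivity.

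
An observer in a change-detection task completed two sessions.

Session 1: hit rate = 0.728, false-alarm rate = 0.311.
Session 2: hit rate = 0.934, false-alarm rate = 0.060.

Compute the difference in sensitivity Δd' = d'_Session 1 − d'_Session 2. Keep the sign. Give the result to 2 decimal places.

Δd' = -1.96

Session 1: z(0.728) = 0.607, z(0.311) = -0.493, d' = 1.100
Session 2: z(0.934) = 1.506, z(0.060) = -1.555, d' = 3.061
Δd' = d'_Session 1 − d'_Session 2 = 1.100 − 3.061 = -1.961
Session 2 has the higher sensitivity.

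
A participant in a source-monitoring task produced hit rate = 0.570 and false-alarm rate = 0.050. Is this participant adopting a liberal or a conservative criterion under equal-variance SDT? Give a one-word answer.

conservative

z(H) = 0.176, z(FA) = -1.645
c = −½·(z(H) + z(FA)) = 0.7345
c > 0 → conservative criterion (biased toward responding “no”).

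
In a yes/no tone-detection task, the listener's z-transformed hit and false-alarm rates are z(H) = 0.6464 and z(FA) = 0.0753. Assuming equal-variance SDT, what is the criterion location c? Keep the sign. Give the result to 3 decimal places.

c = -0.361

c = −½·[z(H) + z(FA)] = −½·(0.6464 + 0.0753) = -0.36085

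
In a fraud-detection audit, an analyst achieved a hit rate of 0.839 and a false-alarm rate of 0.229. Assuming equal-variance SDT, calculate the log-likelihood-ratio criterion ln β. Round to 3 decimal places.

ln β = -0.215

z(H) = 0.9904
z(FA) = -0.7421
ln β = −½·[z(H)² − z(FA)²] = −0.5 × (0.9809 − 0.5507) = -0.2151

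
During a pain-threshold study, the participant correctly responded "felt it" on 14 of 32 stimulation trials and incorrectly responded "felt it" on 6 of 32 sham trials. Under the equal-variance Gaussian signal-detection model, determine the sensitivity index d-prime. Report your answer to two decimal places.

d-prime = 0.73

H = 14/32 = 0.4375
FA = 6/32 = 0.1875
z(H) = -0.1573
z(FA) = -0.8871
d' = z(H) − z(FA) = -0.1573 − (-0.8871) = 0.7298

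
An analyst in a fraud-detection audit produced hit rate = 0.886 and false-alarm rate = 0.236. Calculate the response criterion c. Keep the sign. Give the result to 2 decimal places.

c = -0.24

z(H) = z(0.886) = 1.206
z(FA) = z(0.236) = -0.719
c = −½·[z(H) + z(FA)] = −0.5 × (1.206 + (-0.719)) = -0.2435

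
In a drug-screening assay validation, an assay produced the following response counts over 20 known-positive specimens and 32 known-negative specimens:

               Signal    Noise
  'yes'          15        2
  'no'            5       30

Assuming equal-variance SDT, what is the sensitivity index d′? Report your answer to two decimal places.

d′ = 2.21

H = 15/20 = 0.7500
FA = 2/32 = 0.0625
z(0.7500) = 0.6745, z(0.0625) = -1.5341
d' = z(H) − z(FA) = 0.6745 − (-1.5341) = 2.2086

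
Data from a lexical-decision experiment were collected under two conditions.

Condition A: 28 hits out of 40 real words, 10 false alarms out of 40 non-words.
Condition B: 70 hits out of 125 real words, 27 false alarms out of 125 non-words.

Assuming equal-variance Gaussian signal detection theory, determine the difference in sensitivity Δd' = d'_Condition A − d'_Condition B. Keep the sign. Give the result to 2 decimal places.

Condition A: z(0.7000) = 0.524, z(0.2500) = -0.674, d' = 1.198
Condition B: z(0.5600) = 0.151, z(0.2160) = -0.786, d' = 0.937
Δd' = d'_Condition A − d'_Condition B = 1.198 − 0.937 = 0.261
Condition A has the higher sensitivity.

Δd' = 0.26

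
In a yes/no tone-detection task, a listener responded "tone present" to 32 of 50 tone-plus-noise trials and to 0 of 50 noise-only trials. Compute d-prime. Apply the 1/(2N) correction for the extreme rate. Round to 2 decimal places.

d-prime = 2.68

The false-alarm rate is 0/50 = 0, so apply the 1/(2N) correction: FA → 1/(2·50) = 0.01000.
z(H) = z(0.64000) = 0.358
z(FA) = z(0.01000) = -2.326
d' = 0.358 − (-2.326) = 2.684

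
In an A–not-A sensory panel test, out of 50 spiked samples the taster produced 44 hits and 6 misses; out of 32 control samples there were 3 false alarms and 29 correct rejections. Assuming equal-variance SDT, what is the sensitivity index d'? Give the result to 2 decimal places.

d' = 2.49

H = 44/50 = 0.8800
FA = 3/32 = 0.0938
z(H) = z(0.8800) = 1.1750
z(FA) = z(0.0938) = -1.3177
d' = z(H) − z(FA) = 1.1750 − (-1.3177) = 2.4927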